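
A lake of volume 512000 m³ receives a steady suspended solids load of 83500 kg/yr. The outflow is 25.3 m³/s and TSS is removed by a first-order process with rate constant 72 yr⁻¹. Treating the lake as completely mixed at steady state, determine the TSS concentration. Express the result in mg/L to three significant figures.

0.100 mg/L

Outflow Q = 25.3 m³/s × 3.156e+07 s/yr = 7.984e+08 m³/yr.
Steady-state CSTR mass balance: W = Q·C + k·V·C, so C = W/(Q + kV).
Q + kV = 7.984e+08 + 72·512000 = 8.353e+08 m³/yr.
C = 83500/8.353e+08 = 9.997e-05 kg/m³ = 0.09997 mg/L.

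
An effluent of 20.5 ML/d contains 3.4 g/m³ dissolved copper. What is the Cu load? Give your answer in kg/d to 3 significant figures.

20.5 ML/d = 0.2373 m³/s.
Mass flux = Q·C = 0.2373 m³/s × 3.4 g/m³ = 0.8067 g/s.
= 0.8067 g/s × 86.4 = 69.7 kg/d.

69.7 kg/d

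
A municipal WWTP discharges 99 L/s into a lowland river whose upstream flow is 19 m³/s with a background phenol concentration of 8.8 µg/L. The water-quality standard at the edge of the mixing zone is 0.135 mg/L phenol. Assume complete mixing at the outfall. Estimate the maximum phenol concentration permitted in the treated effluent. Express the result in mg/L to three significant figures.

99 L/s = 0.099 m³/s.
8.8 µg/L = 0.0088 mg/L.
Mass balance: 0.135·19.1 = 0.099·Cₑ + 19·0.0088.
Cₑ = (2.578 − 0.1672) / 0.099 = 24.36 mg/L.

24.4 mg/L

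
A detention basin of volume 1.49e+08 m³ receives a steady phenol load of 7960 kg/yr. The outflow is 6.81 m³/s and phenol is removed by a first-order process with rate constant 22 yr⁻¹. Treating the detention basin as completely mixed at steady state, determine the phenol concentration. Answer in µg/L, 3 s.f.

Outflow Q = 6.81 m³/s × 3.156e+07 s/yr = 2.149e+08 m³/yr.
Steady-state CSTR mass balance: W = Q·C + k·V·C, so C = W/(Q + kV).
Q + kV = 2.149e+08 + 22·1.49e+08 = 3.493e+09 m³/yr.
C = 7960/3.493e+09 = 2.279e-06 kg/m³ = 0.002279 mg/L = 2.279 µg/L.

2.28 µg/L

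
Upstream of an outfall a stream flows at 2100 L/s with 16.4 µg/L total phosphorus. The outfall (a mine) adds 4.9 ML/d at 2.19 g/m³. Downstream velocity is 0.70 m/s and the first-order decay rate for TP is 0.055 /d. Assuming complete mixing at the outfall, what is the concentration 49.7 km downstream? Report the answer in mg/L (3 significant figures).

0.0703 mg/L

4.9 ML/d = 0.05671 m³/s.
2100 L/s = 2.1 m³/s.
16.4 µg/L = 0.0164 mg/L.
After complete mixing, C₀ = (0.05671·2.19 + 2.1·0.0164) / 2.157 = 0.07356 mg/L.
Travel time t = 4.97e+04 m / 0.70 m/s = 7.1e+04 s = 0.8218 d.
C = 0.07356·exp(−0.055·0.8218) = 0.07356·0.9558 = 0.07031 mg/L.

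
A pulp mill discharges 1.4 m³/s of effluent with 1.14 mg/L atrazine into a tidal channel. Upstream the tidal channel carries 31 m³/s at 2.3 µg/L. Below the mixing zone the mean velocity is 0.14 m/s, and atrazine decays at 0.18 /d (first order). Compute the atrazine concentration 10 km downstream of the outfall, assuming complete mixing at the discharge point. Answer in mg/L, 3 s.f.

0.0443 mg/L

2.3 µg/L = 0.0023 mg/L.
After complete mixing, C₀ = (1.4·1.14 + 31·0.0023) / 32.4 = 0.05146 mg/L.
Travel time t = 1e+04 m / 0.14 m/s = 7.143e+04 s = 0.8267 d.
C = 0.05146·exp(−0.18·0.8267) = 0.05146·0.8617 = 0.04434 mg/L.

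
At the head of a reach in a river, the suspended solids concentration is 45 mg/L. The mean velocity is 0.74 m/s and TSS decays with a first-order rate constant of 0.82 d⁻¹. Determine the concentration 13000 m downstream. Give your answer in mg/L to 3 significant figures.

Travel time t = 13000 m / 0.74 m/s = 1.3e+04/0.74 = 1.757e+04 s = 0.2033 d.
First-order decay: C = 45·exp(−0.82·0.2033) = 45·0.8464 = 38.09 mg/L.

38.1 mg/L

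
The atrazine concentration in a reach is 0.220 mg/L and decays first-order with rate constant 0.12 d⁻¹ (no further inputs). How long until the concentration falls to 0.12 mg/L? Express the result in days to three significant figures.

t = ln(C₀/C)/k = ln(0.220/0.12)/0.12 = 0.6061/0.12 = 5.051 d.

5.05 d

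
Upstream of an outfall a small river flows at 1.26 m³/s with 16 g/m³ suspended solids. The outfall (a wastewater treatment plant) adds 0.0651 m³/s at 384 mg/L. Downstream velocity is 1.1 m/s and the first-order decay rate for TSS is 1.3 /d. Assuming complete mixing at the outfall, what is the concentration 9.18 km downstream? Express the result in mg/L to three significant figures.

30.1 mg/L

After complete mixing, C₀ = (0.0651·384 + 1.26·16) / 1.325 = 34.08 mg/L.
Travel time t = 9180 m / 1.1 m/s = 8345 s = 0.09659 d.
C = 34.08·exp(−1.3·0.09659) = 34.08·0.882 = 30.06 mg/L.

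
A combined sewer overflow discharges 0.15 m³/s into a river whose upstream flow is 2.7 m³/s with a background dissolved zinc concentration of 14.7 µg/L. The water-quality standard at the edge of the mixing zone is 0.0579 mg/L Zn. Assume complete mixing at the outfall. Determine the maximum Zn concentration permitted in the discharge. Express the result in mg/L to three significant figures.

14.7 µg/L = 0.0147 mg/L.
Mass balance: 0.0579·2.85 = 0.15·Cₑ + 2.7·0.0147.
Cₑ = (0.165 − 0.03969) / 0.15 = 0.8355 mg/L.

0.836 mg/L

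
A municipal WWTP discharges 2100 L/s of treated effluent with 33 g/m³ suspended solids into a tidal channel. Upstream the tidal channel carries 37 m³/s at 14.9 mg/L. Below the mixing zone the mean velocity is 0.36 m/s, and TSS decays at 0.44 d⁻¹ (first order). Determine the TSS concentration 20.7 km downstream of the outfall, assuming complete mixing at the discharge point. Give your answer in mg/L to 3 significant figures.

2100 L/s = 2.1 m³/s.
After complete mixing, C₀ = (2.1·33 + 37·14.9) / 39.1 = 15.87 mg/L.
Travel time t = 2.07e+04 m / 0.36 m/s = 5.75e+04 s = 0.6655 d.
C = 15.87·exp(−0.44·0.6655) = 15.87·0.7462 = 11.84 mg/L.

11.8 mg/L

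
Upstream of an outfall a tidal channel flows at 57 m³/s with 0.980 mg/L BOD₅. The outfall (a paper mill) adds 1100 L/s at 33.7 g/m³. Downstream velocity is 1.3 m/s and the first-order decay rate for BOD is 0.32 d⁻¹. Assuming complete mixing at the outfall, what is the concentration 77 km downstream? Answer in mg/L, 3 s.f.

1.28 mg/L

1100 L/s = 1.1 m³/s.
After complete mixing, C₀ = (1.1·33.7 + 57·0.98) / 58.1 = 1.599 mg/L.
Travel time t = 7.7e+04 m / 1.3 m/s = 5.923e+04 s = 0.6855 d.
C = 1.599·exp(−0.32·0.6855) = 1.599·0.803 = 1.284 mg/L.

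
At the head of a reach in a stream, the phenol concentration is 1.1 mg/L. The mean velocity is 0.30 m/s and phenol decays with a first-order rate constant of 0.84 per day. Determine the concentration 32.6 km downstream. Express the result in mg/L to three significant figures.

0.382 mg/L

Travel time t = 32.6 km / 0.30 m/s = 3.26e+04/0.30 = 1.087e+05 s = 1.258 d.
First-order decay: C = 1.1·exp(−0.84·1.258) = 1.1·0.3477 = 0.3824 mg/L.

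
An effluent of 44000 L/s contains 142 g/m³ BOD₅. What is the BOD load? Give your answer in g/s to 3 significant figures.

44000 L/s = 44 m³/s.
Mass flux = Q·C = 44 m³/s × 142 g/m³ = 6248 g/s.

6250 g/s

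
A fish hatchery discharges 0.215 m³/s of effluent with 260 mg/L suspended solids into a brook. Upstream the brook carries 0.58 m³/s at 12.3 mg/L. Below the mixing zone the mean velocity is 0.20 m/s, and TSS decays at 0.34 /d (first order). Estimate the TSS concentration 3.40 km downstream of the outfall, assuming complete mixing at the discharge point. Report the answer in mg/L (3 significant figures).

74.2 mg/L

After complete mixing, C₀ = (0.215·260 + 0.58·12.3) / 0.795 = 79.29 mg/L.
Travel time t = 3400 m / 0.20 m/s = 1.7e+04 s = 0.1968 d.
C = 79.29·exp(−0.34·0.1968) = 79.29·0.9353 = 74.16 mg/L.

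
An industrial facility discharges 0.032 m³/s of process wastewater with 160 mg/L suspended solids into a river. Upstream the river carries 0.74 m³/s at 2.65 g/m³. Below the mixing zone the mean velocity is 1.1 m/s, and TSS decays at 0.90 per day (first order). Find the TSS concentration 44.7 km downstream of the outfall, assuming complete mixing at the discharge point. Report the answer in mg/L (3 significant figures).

After complete mixing, C₀ = (0.032·160 + 0.74·2.65) / 0.772 = 9.172 mg/L.
Travel time t = 4.47e+04 m / 1.1 m/s = 4.064e+04 s = 0.4703 d.
C = 9.172·exp(−0.90·0.4703) = 9.172·0.6549 = 6.007 mg/L.

6.01 mg/L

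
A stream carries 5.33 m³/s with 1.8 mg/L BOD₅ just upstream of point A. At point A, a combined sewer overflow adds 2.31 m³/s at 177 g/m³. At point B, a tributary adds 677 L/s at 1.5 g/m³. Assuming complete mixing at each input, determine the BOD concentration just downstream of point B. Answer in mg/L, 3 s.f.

After input A: C = (5.33·1.8 + 2.31·177) / 7.64 = 54.77 mg/L.
677 L/s = 0.677 m³/s.
After input B: C = (7.64·54.77 + 0.677·1.5) / 8.317 = 50.44 mg/L.

50.4 mg/L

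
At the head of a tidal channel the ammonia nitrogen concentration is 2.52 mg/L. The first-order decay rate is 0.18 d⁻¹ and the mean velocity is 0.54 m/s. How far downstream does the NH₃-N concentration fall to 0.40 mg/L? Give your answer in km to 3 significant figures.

From C = C₀·e^(−kt), t = ln(C₀/C)/k = ln(2.52/0.40)/0.18 = 1.841/0.18 = 10.23 d.
Distance = v·t = 0.54 m/s × 8.835e+05 s = 4.771e+05 m = 477.1 km.

477 km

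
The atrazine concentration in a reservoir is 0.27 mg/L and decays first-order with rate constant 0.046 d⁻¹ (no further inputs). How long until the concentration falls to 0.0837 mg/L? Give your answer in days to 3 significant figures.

t = ln(C₀/C)/k = ln(0.27/0.0837)/0.046 = 1.171/0.046 = 25.46 d.

25.5 d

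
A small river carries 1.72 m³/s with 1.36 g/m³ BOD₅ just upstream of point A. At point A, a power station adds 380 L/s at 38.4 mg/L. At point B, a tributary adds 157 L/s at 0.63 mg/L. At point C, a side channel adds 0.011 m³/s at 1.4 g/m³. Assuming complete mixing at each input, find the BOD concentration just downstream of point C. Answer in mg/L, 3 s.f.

7.52 mg/L

380 L/s = 0.38 m³/s.
After input A: C = (1.72·1.36 + 0.38·38.4) / 2.1 = 8.062 mg/L.
157 L/s = 0.157 m³/s.
After input B: C = (2.1·8.062 + 0.157·0.63) / 2.257 = 7.545 mg/L.
After input C: C = (2.257·7.545 + 0.011·1.4) / 2.268 = 7.516 mg/L.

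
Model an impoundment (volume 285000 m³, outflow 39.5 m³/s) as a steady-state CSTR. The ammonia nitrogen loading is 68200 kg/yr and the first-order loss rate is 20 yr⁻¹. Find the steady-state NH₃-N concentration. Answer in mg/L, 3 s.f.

Outflow Q = 39.5 m³/s × 3.156e+07 s/yr = 1.247e+09 m³/yr.
Steady-state CSTR mass balance: W = Q·C + k·V·C, so C = W/(Q + kV).
Q + kV = 1.247e+09 + 20·285000 = 1.252e+09 m³/yr.
C = 68200/1.252e+09 = 5.446e-05 kg/m³ = 0.05446 mg/L.

0.0545 mg/L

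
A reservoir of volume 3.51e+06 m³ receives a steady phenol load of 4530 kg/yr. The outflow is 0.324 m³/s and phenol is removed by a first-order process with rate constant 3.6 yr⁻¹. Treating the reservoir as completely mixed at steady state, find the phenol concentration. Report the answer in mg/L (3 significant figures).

0.198 mg/L

Outflow Q = 0.324 m³/s × 3.156e+07 s/yr = 1.022e+07 m³/yr.
Steady-state CSTR mass balance: W = Q·C + k·V·C, so C = W/(Q + kV).
Q + kV = 1.022e+07 + 3.6·3.51e+06 = 2.286e+07 m³/yr.
C = 4530/2.286e+07 = 0.0001982 kg/m³ = 0.1982 mg/L.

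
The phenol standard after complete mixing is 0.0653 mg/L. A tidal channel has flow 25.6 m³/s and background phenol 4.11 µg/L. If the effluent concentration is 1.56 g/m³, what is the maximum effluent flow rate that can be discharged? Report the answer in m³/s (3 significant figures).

4.11 µg/L = 0.00411 mg/L.
Mass balance at complete mixing: C_std·(Q_w + Q_r) = Q_w·C_e + Q_r·C_b.
Rearranging, Q_w = Q_r·(C_std − C_b)/(C_e − C_std) = 25.6·(0.0653 − 0.00411) / (1.56 − 0.0653) = 1.048 m³/s.

1.05 m³/s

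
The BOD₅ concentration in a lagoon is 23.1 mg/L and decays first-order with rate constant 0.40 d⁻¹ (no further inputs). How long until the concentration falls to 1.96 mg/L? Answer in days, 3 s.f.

6.17 d

t = ln(C₀/C)/k = ln(23.1/1.96)/0.40 = 2.467/0.40 = 6.167 d.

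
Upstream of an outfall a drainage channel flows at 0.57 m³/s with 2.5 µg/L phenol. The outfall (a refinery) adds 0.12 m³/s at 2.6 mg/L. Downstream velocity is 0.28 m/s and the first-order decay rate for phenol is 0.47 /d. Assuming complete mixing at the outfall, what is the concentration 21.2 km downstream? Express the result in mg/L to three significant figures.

2.5 µg/L = 0.0025 mg/L.
After complete mixing, C₀ = (0.12·2.6 + 0.57·0.0025) / 0.69 = 0.4542 mg/L.
Travel time t = 2.12e+04 m / 0.28 m/s = 7.571e+04 s = 0.8763 d.
C = 0.4542·exp(−0.47·0.8763) = 0.4542·0.6624 = 0.3009 mg/L.

0.301 mg/L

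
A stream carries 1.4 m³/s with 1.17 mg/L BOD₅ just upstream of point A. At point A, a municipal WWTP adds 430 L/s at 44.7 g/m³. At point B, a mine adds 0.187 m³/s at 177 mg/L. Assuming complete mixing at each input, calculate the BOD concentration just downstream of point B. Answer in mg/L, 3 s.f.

430 L/s = 0.43 m³/s.
After input A: C = (1.4·1.17 + 0.43·44.7) / 1.83 = 11.4 mg/L.
After input B: C = (1.83·11.4 + 0.187·177) / 2.017 = 26.75 mg/L.

26.8 mg/L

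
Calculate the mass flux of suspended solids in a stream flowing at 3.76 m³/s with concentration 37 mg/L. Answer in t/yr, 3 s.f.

Mass flux = Q·C = 3.76 m³/s × 37 g/m³ = 139.1 g/s.
= 139.1 g/s × 31.56 = 4390 t/yr.

4390 t/yr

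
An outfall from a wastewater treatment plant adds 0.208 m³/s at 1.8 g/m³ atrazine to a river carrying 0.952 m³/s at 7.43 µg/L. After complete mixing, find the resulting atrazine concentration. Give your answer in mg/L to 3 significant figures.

0.329 mg/L

7.43 µg/L = 0.00743 mg/L.
Flow-weighted mixing gives C = (0.208·1.8 + 0.952·0.00743) / (0.208 + 0.952) = 0.3815/1.16 = 0.3289 mg/L.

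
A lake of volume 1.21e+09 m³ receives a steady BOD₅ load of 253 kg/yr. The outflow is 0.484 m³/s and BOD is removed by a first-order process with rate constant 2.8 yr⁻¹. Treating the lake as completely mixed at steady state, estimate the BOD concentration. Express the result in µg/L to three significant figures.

Outflow Q = 0.484 m³/s × 3.156e+07 s/yr = 1.527e+07 m³/yr.
Steady-state CSTR mass balance: W = Q·C + k·V·C, so C = W/(Q + kV).
Q + kV = 1.527e+07 + 2.8·1.21e+09 = 3.403e+09 m³/yr.
C = 253/3.403e+09 = 7.434e-08 kg/m³ = 7.434e-05 mg/L = 0.07434 µg/L.

0.0743 µg/L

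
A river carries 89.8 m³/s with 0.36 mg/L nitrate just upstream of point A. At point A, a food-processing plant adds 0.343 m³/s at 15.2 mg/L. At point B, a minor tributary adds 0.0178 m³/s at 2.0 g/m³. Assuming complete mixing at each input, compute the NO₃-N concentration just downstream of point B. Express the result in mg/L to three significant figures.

After input A: C = (89.8·0.36 + 0.343·15.2) / 90.14 = 0.4165 mg/L.
After input B: C = (90.14·0.4165 + 0.0178·2) / 90.16 = 0.4168 mg/L.

0.417 mg/L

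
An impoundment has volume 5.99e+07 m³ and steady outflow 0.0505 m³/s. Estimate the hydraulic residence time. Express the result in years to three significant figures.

37.6 yr

Q = 0.0505 m³/s × 3.156e+07 s/yr = 1.594e+06 m³/yr.
Hydraulic residence time τ = V/Q = 5.99e+07/1.594e+06 = 37.59 yr.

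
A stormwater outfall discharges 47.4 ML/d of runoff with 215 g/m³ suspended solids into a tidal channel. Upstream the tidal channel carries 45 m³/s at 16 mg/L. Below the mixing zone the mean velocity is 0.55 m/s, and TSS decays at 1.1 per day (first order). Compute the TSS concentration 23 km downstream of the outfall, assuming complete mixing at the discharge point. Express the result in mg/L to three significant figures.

10.8 mg/L

47.4 ML/d = 0.5486 m³/s.
After complete mixing, C₀ = (0.5486·215 + 45·16) / 45.55 = 18.4 mg/L.
Travel time t = 2.3e+04 m / 0.55 m/s = 4.182e+04 s = 0.484 d.
C = 18.4·exp(−1.1·0.484) = 18.4·0.5872 = 10.8 mg/L.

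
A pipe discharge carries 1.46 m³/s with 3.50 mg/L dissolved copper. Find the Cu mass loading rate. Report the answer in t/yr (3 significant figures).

161 t/yr

Mass flux = Q·C = 1.46 m³/s × 3.5 g/m³ = 5.11 g/s.
= 5.11 g/s × 31.56 = 161.3 t/yr.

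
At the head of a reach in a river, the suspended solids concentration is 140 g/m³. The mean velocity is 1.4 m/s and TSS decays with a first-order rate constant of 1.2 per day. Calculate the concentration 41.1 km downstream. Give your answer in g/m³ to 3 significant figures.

Travel time t = 41.1 km / 1.4 m/s = 4.11e+04/1.4 = 2.936e+04 s = 0.3398 d.
First-order decay: C = 140·exp(−1.2·0.3398) = 140·0.6652 = 93.12 g/m³.

93.1 g/m³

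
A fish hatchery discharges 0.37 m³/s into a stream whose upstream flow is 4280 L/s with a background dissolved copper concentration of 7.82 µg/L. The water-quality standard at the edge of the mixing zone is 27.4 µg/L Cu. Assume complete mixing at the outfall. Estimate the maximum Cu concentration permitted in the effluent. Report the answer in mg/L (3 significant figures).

4280 L/s = 4.28 m³/s.
7.82 µg/L = 0.00782 mg/L.
27.4 µg/L = 0.0274 mg/L.
Mass balance: 0.0274·4.65 = 0.37·Cₑ + 4.28·0.00782.
Cₑ = (0.1274 − 0.03347) / 0.37 = 0.2539 mg/L.

0.254 mg/L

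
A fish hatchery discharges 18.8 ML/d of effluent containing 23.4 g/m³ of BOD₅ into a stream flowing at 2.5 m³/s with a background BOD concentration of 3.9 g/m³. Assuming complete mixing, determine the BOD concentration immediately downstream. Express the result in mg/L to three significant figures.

18.8 ML/d = 0.2176 m³/s.
Conservation of mass across the mixing zone: C = (0.2176·23.4 + 2.5·3.9) / (0.2176 + 2.5) = 14.84/2.718 = 5.461 mg/L.

5.46 mg/L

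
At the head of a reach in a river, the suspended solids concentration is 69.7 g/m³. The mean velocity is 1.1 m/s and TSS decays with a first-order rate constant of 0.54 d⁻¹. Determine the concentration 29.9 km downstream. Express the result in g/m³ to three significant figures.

Travel time t = 29.9 km / 1.1 m/s = 2.99e+04/1.1 = 2.718e+04 s = 0.3146 d.
First-order decay: C = 69.7·exp(−0.54·0.3146) = 69.7·0.8438 = 58.81 g/m³.

58.8 g/m³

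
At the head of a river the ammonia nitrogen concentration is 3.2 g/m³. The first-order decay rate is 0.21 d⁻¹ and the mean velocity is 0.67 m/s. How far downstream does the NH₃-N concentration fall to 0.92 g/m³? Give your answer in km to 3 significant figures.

344 km

From C = C₀·e^(−kt), t = ln(C₀/C)/k = ln(3.2/0.92)/0.21 = 1.247/0.21 = 5.936 d.
Distance = v·t = 0.67 m/s × 5.129e+05 s = 3.436e+05 m = 343.6 km.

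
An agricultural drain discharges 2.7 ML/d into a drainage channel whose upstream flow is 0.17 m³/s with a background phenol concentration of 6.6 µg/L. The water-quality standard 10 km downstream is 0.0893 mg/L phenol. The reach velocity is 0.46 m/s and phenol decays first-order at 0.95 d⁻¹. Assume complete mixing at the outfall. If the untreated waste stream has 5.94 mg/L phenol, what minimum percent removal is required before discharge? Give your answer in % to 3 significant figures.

2.7 ML/d = 0.03125 m³/s.
6.6 µg/L = 0.0066 mg/L.
Travel time to the compliance point: t = 1e+04/0.46 = 2.174e+04 s = 0.2516 d; decay factor exp(−0.95·0.2516) = 0.7874.
So the concentration just after mixing may be at most 0.0893/0.7874 = 0.1134 mg/L.
Mass balance: 0.1134·0.2013 = 0.03125·Cₑ + 0.17·0.0066.
Cₑ = (0.02282 − 0.001122) / 0.03125 = 0.6945 mg/L.
Required removal = 1 − 0.6945/5.94 = 88.31 %.

88.3 %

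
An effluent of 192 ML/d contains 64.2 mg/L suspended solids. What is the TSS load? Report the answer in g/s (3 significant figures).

192 ML/d = 2.222 m³/s.
Mass flux = Q·C = 2.222 m³/s × 64.2 g/m³ = 142.7 g/s.

143 g/s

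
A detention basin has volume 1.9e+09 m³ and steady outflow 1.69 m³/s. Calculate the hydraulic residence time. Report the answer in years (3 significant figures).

Q = 1.69 m³/s × 3.156e+07 s/yr = 5.333e+07 m³/yr.
Hydraulic residence time τ = V/Q = 1.9e+09/5.333e+07 = 35.63 yr.

35.6 yr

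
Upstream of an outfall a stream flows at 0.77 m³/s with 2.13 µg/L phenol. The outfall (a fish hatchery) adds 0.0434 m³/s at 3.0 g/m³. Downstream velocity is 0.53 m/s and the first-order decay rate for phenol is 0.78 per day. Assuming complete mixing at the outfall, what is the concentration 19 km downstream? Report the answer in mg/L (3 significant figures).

2.13 µg/L = 0.00213 mg/L.
After complete mixing, C₀ = (0.0434·3 + 0.77·0.00213) / 0.8134 = 0.1621 mg/L.
Travel time t = 1.9e+04 m / 0.53 m/s = 3.585e+04 s = 0.4149 d.
C = 0.1621·exp(−0.78·0.4149) = 0.1621·0.7235 = 0.1173 mg/L.

0.117 mg/L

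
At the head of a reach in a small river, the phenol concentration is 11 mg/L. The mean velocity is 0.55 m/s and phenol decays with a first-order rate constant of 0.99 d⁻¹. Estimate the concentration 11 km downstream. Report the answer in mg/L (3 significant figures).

Travel time t = 11 km / 0.55 m/s = 1.1e+04/0.55 = 2e+04 s = 0.2315 d.
First-order decay: C = 11·exp(−0.99·0.2315) = 11·0.7952 = 8.747 mg/L.

8.75 mg/L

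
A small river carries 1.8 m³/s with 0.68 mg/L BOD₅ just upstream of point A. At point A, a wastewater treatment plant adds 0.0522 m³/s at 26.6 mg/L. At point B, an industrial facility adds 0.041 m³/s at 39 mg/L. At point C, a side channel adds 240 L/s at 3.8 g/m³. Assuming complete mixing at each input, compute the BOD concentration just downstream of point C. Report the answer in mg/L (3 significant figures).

2.40 mg/L

After input A: C = (1.8·0.68 + 0.0522·26.6) / 1.852 = 1.41 mg/L.
After input B: C = (1.852·1.41 + 0.041·39) / 1.893 = 2.225 mg/L.
240 L/s = 0.24 m³/s.
After input C: C = (1.893·2.225 + 0.24·3.8) / 2.133 = 2.402 mg/L.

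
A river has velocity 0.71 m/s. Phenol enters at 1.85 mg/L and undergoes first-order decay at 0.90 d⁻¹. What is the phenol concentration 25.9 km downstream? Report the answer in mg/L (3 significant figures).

Travel time t = 25.9 km / 0.71 m/s = 2.59e+04/0.71 = 3.648e+04 s = 0.4222 d.
First-order decay: C = 1.85·exp(−0.90·0.4222) = 1.85·0.6839 = 1.265 mg/L.

1.27 mg/L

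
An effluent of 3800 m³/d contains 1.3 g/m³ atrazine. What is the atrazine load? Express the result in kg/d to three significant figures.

4.94 kg/d

3800 m³/d = 0.04398 m³/s.
Mass flux = Q·C = 0.04398 m³/s × 1.3 g/m³ = 0.05718 g/s.
= 0.05718 g/s × 86.4 = 4.94 kg/d.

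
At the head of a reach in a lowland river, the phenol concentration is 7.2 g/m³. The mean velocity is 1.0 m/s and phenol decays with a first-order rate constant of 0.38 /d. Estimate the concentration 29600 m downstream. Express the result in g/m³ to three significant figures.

6.32 g/m³

Travel time t = 29600 m / 1.0 m/s = 2.96e+04/1.0 = 2.96e+04 s = 0.3426 d.
First-order decay: C = 7.2·exp(−0.38·0.3426) = 7.2·0.8779 = 6.321 g/m³.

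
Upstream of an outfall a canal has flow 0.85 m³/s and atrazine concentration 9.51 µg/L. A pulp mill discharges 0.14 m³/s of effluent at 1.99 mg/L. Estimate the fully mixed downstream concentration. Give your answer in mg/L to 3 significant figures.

9.51 µg/L = 0.00951 mg/L.
Conservation of mass across the mixing zone: C = (0.14·1.99 + 0.85·0.00951) / (0.14 + 0.85) = 0.2867/0.99 = 0.2896 mg/L.

0.290 mg/L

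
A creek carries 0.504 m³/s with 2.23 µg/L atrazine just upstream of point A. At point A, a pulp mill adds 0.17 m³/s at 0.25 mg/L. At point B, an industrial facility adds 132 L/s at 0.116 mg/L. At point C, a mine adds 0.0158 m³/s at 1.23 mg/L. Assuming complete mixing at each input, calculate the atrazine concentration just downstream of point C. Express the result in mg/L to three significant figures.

2.23 µg/L = 0.00223 mg/L.
After input A: C = (0.504·0.00223 + 0.17·0.25) / 0.674 = 0.06472 mg/L.
132 L/s = 0.132 m³/s.
After input B: C = (0.674·0.06472 + 0.132·0.116) / 0.806 = 0.07312 mg/L.
After input C: C = (0.806·0.07312 + 0.0158·1.23) / 0.8218 = 0.09536 mg/L.

0.0954 mg/L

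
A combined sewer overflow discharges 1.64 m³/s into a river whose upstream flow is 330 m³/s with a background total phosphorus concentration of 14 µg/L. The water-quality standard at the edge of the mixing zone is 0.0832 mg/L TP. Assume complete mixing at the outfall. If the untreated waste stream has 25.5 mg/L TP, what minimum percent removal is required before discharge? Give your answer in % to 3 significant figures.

45.1 %

14 µg/L = 0.014 mg/L.
Mass balance: 0.0832·331.6 = 1.64·Cₑ + 330·0.014.
Cₑ = (27.59 − 4.62) / 1.64 = 14.01 mg/L.
Required removal = 1 − 14.01/25.5 = 45.07 %.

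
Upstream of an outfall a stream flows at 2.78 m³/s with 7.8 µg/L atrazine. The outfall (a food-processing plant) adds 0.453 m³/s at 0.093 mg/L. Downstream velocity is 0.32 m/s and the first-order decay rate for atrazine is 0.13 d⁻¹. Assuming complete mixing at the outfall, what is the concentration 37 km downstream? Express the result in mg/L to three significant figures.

0.0166 mg/L

7.8 µg/L = 0.0078 mg/L.
After complete mixing, C₀ = (0.453·0.093 + 2.78·0.0078) / 3.233 = 0.01974 mg/L.
Travel time t = 3.7e+04 m / 0.32 m/s = 1.156e+05 s = 1.338 d.
C = 0.01974·exp(−0.13·1.338) = 0.01974·0.8403 = 0.01659 mg/L.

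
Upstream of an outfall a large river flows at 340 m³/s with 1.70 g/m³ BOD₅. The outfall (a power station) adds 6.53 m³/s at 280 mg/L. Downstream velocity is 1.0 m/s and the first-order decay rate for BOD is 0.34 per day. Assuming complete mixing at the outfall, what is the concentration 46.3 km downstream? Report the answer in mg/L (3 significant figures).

5.79 mg/L

After complete mixing, C₀ = (6.53·280 + 340·1.7) / 346.5 = 6.944 mg/L.
Travel time t = 4.63e+04 m / 1.0 m/s = 4.63e+04 s = 0.5359 d.
C = 6.944·exp(−0.34·0.5359) = 6.944·0.8334 = 5.788 mg/L.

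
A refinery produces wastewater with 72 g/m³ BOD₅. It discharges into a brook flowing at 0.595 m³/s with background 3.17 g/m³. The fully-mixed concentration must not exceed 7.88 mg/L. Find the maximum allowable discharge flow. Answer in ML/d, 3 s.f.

3.78 ML/d

Mass balance at complete mixing: C_std·(Q_w + Q_r) = Q_w·C_e + Q_r·C_b.
Rearranging, Q_w = Q_r·(C_std − C_b)/(C_e − C_std) = 0.595·(7.88 − 3.17) / (72 − 7.88) = 0.04371 m³/s.
= 3.776 ML/d.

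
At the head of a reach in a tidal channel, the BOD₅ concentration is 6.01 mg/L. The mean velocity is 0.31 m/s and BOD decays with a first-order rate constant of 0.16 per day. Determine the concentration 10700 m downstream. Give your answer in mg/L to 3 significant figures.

Travel time t = 10700 m / 0.31 m/s = 1.07e+04/0.31 = 3.452e+04 s = 0.3995 d.
First-order decay: C = 6.01·exp(−0.16·0.3995) = 6.01·0.9381 = 5.638 mg/L.

5.64 mg/L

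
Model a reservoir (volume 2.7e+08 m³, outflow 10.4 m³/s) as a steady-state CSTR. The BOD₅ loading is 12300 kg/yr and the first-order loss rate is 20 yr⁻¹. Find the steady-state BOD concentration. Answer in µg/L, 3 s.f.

Outflow Q = 10.4 m³/s × 3.156e+07 s/yr = 3.282e+08 m³/yr.
Steady-state CSTR mass balance: W = Q·C + k·V·C, so C = W/(Q + kV).
Q + kV = 3.282e+08 + 20·2.7e+08 = 5.728e+09 m³/yr.
C = 12300/5.728e+09 = 2.147e-06 kg/m³ = 0.002147 mg/L = 2.147 µg/L.

2.15 µg/L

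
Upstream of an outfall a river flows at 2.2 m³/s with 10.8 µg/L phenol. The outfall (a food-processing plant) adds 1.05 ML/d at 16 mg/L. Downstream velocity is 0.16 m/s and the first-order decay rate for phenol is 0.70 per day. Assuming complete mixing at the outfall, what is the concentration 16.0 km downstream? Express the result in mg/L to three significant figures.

1.05 ML/d = 0.01215 m³/s.
10.8 µg/L = 0.0108 mg/L.
After complete mixing, C₀ = (0.01215·16 + 2.2·0.0108) / 2.212 = 0.09864 mg/L.
Travel time t = 1.6e+04 m / 0.16 m/s = 1e+05 s = 1.157 d.
C = 0.09864·exp(−0.70·1.157) = 0.09864·0.4448 = 0.04387 mg/L.

0.0439 mg/L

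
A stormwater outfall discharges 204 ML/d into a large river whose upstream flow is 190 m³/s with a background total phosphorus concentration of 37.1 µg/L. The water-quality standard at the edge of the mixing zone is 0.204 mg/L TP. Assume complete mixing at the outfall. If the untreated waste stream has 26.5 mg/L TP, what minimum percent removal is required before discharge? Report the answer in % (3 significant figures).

48.5 %

204 ML/d = 2.361 m³/s.
37.1 µg/L = 0.0371 mg/L.
Mass balance: 0.204·192.4 = 2.361·Cₑ + 190·0.0371.
Cₑ = (39.24 − 7.049) / 2.361 = 13.63 mg/L.
Required removal = 1 − 13.63/26.5 = 48.55 %.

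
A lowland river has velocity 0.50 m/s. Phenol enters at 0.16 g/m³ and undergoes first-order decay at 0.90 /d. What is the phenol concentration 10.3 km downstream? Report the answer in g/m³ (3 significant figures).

0.129 g/m³

Travel time t = 10.3 km / 0.50 m/s = 1.03e+04/0.50 = 2.06e+04 s = 0.2384 d.
First-order decay: C = 0.16·exp(−0.90·0.2384) = 0.16·0.8069 = 0.1291 g/m³.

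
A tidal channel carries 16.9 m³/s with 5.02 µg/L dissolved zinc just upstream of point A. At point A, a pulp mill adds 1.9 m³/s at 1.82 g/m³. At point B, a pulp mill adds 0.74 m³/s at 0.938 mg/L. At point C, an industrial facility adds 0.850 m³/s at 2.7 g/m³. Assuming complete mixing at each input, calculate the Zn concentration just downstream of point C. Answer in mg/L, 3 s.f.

5.02 µg/L = 0.00502 mg/L.
After input A: C = (16.9·0.00502 + 1.9·1.82) / 18.8 = 0.1884 mg/L.
After input B: C = (18.8·0.1884 + 0.74·0.938) / 19.54 = 0.2168 mg/L.
After input C: C = (19.54·0.2168 + 0.85·2.7) / 20.39 = 0.3204 mg/L.

0.320 mg/L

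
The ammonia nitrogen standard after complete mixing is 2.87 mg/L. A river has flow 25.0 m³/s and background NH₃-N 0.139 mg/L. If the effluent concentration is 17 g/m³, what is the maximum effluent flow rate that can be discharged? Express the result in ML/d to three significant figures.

417 ML/d

Mass balance at complete mixing: C_std·(Q_w + Q_r) = Q_w·C_e + Q_r·C_b.
Rearranging, Q_w = Q_r·(C_std − C_b)/(C_e − C_std) = 25.0·(2.87 − 0.139) / (17 − 2.87) = 4.832 m³/s.
= 417.5 ML/d.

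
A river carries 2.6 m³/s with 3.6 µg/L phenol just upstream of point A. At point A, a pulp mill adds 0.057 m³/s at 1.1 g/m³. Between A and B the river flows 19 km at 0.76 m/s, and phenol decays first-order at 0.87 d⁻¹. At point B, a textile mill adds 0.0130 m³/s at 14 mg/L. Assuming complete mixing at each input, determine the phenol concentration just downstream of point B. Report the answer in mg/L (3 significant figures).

0.0891 mg/L

3.6 µg/L = 0.0036 mg/L.
After input A: C = (2.6·0.0036 + 0.057·1.1) / 2.657 = 0.02712 mg/L.
Over the 19 km reach to input B (t = 2.5e+04 s = 0.2894 d), decay gives C = 0.02712·exp(−0.87·0.2894) = 0.02109 mg/L.
After input B: C = (2.657·0.02109 + 0.013·14) / 2.67 = 0.08915 mg/L.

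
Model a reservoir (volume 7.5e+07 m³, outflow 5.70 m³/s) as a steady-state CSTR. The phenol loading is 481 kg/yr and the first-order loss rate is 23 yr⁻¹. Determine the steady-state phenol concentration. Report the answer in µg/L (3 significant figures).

0.253 µg/L

Outflow Q = 5.70 m³/s × 3.156e+07 s/yr = 1.799e+08 m³/yr.
Steady-state CSTR mass balance: W = Q·C + k·V·C, so C = W/(Q + kV).
Q + kV = 1.799e+08 + 23·7.5e+07 = 1.905e+09 m³/yr.
C = 481/1.905e+09 = 2.525e-07 kg/m³ = 0.0002525 mg/L = 0.2525 µg/L.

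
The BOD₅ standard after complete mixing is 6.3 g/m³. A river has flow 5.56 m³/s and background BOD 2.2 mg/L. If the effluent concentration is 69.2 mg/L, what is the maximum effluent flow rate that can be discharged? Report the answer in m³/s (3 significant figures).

Mass balance at complete mixing: C_std·(Q_w + Q_r) = Q_w·C_e + Q_r·C_b.
Rearranging, Q_w = Q_r·(C_std − C_b)/(C_e − C_std) = 5.56·(6.3 − 2.2) / (69.2 − 6.3) = 0.3624 m³/s.

0.362 m³/s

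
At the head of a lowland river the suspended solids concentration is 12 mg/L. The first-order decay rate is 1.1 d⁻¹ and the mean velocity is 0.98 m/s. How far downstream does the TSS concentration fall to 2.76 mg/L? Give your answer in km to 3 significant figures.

113 km

From C = C₀·e^(−kt), t = ln(C₀/C)/k = ln(12/2.76)/1.1 = 1.47/1.1 = 1.336 d.
Distance = v·t = 0.98 m/s × 1.154e+05 s = 1.131e+05 m = 113.1 km.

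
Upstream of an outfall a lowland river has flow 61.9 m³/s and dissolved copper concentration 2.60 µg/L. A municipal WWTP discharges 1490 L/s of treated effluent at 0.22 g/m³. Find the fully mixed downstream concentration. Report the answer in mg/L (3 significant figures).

0.00771 mg/L

1490 L/s = 1.49 m³/s.
2.60 µg/L = 0.0026 mg/L.
Conservation of mass across the mixing zone: C = (1.49·0.22 + 61.9·0.0026) / (1.49 + 61.9) = 0.4887/63.39 = 0.00771 mg/L.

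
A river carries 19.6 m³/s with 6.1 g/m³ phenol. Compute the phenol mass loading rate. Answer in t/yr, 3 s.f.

3770 t/yr

Mass flux = Q·C = 19.6 m³/s × 6.1 g/m³ = 119.6 g/s.
= 119.6 g/s × 31.56 = 3773 t/yr.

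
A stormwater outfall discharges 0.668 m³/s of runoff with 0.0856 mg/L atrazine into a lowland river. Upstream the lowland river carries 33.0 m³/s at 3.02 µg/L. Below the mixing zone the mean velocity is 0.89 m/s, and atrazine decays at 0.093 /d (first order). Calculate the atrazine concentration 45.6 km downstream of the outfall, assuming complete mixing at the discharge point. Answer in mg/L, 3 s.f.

0.00441 mg/L

3.02 µg/L = 0.00302 mg/L.
After complete mixing, C₀ = (0.668·0.0856 + 33·0.00302) / 33.67 = 0.004658 mg/L.
Travel time t = 4.56e+04 m / 0.89 m/s = 5.124e+04 s = 0.593 d.
C = 0.004658·exp(−0.093·0.593) = 0.004658·0.9463 = 0.004408 mg/L.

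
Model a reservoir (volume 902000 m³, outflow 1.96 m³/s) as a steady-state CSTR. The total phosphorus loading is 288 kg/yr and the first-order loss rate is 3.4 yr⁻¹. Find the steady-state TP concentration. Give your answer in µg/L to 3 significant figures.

4.44 µg/L

Outflow Q = 1.96 m³/s × 3.156e+07 s/yr = 6.185e+07 m³/yr.
Steady-state CSTR mass balance: W = Q·C + k·V·C, so C = W/(Q + kV).
Q + kV = 6.185e+07 + 3.4·902000 = 6.492e+07 m³/yr.
C = 288/6.492e+07 = 4.436e-06 kg/m³ = 0.004436 mg/L = 4.436 µg/L.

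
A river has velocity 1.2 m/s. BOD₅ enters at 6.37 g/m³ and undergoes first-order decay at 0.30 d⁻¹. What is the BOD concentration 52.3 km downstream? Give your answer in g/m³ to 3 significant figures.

5.48 g/m³

Travel time t = 52.3 km / 1.2 m/s = 5.23e+04/1.2 = 4.358e+04 s = 0.5044 d.
First-order decay: C = 6.37·exp(−0.30·0.5044) = 6.37·0.8596 = 5.475 g/m³.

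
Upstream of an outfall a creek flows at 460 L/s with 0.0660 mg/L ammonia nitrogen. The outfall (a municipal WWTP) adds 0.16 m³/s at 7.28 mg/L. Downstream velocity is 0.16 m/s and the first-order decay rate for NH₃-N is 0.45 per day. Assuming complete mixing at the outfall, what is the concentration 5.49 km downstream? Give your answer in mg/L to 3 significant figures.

1.61 mg/L

460 L/s = 0.46 m³/s.
After complete mixing, C₀ = (0.16·7.28 + 0.46·0.066) / 0.62 = 1.928 mg/L.
Travel time t = 5490 m / 0.16 m/s = 3.431e+04 s = 0.3971 d.
C = 1.928·exp(−0.45·0.3971) = 1.928·0.8363 = 1.612 mg/L.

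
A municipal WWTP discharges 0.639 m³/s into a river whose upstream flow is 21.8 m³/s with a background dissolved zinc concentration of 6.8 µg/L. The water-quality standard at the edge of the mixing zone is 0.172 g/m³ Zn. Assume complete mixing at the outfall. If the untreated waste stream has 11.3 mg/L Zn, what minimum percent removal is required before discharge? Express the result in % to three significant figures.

48.6 %

6.8 µg/L = 0.0068 mg/L.
Mass balance: 0.172·22.44 = 0.639·Cₑ + 21.8·0.0068.
Cₑ = (3.86 − 0.1482) / 0.639 = 5.808 mg/L.
Required removal = 1 − 5.808/11.3 = 48.6 %.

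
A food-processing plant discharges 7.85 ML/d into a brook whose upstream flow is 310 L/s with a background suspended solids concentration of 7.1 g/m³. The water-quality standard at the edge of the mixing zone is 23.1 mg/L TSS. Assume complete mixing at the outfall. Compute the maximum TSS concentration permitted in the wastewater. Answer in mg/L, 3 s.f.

7.85 ML/d = 0.09086 m³/s.
310 L/s = 0.31 m³/s.
Mass balance: 23.1·0.4009 = 0.09086·Cₑ + 0.31·7.1.
Cₑ = (9.26 − 2.201) / 0.09086 = 77.69 mg/L.

77.7 mg/L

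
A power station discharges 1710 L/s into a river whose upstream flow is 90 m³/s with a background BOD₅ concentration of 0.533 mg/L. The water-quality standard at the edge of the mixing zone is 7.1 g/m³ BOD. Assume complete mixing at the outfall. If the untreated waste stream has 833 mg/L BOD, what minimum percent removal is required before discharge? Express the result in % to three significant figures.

57.7 %

1710 L/s = 1.71 m³/s.
Mass balance: 7.1·91.71 = 1.71·Cₑ + 90·0.533.
Cₑ = (651.1 − 47.97) / 1.71 = 352.7 mg/L.
Required removal = 1 − 352.7/833 = 57.66 %.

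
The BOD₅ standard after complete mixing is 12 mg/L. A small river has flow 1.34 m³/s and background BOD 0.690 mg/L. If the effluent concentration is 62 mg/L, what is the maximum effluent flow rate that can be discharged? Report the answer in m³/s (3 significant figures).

0.303 m³/s

Mass balance at complete mixing: C_std·(Q_w + Q_r) = Q_w·C_e + Q_r·C_b.
Rearranging, Q_w = Q_r·(C_std − C_b)/(C_e − C_std) = 1.34·(12 − 0.69) / (62 − 12) = 0.3031 m³/s.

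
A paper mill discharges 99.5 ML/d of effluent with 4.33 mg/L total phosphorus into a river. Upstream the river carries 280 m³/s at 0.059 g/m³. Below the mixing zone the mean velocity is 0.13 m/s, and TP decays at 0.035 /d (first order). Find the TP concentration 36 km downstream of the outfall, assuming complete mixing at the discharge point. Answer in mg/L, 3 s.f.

99.5 ML/d = 1.152 m³/s.
After complete mixing, C₀ = (1.152·4.33 + 280·0.059) / 281.2 = 0.07649 mg/L.
Travel time t = 3.6e+04 m / 0.13 m/s = 2.769e+05 s = 3.205 d.
C = 0.07649·exp(−0.035·3.205) = 0.07649·0.8939 = 0.06838 mg/L.

0.0684 mg/L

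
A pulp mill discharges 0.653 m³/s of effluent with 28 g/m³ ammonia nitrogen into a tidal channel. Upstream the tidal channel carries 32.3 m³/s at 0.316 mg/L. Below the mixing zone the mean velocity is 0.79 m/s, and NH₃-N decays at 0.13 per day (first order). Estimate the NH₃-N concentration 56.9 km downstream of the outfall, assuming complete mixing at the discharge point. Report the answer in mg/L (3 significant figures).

0.776 mg/L

After complete mixing, C₀ = (0.653·28 + 32.3·0.316) / 32.95 = 0.8646 mg/L.
Travel time t = 5.69e+04 m / 0.79 m/s = 7.203e+04 s = 0.8336 d.
C = 0.8646·exp(−0.13·0.8336) = 0.8646·0.8973 = 0.7758 mg/L.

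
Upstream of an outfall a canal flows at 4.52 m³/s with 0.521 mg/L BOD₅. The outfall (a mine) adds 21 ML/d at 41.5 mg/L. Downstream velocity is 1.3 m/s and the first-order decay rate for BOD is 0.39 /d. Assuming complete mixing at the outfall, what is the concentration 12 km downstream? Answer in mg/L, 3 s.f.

2.51 mg/L

21 ML/d = 0.2431 m³/s.
After complete mixing, C₀ = (0.2431·41.5 + 4.52·0.521) / 4.763 = 2.612 mg/L.
Travel time t = 1.2e+04 m / 1.3 m/s = 9231 s = 0.1068 d.
C = 2.612·exp(−0.39·0.1068) = 2.612·0.9592 = 2.506 mg/L.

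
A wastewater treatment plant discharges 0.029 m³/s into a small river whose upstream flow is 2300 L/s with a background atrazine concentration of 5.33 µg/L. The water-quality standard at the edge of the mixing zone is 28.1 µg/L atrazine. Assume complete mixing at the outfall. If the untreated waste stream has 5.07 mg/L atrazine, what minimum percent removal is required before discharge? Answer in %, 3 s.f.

63.8 %

2300 L/s = 2.3 m³/s.
5.33 µg/L = 0.00533 mg/L.
28.1 µg/L = 0.0281 mg/L.
Mass balance: 0.0281·2.329 = 0.029·Cₑ + 2.3·0.00533.
Cₑ = (0.06544 − 0.01226) / 0.029 = 1.834 mg/L.
Required removal = 1 − 1.834/5.07 = 63.83 %.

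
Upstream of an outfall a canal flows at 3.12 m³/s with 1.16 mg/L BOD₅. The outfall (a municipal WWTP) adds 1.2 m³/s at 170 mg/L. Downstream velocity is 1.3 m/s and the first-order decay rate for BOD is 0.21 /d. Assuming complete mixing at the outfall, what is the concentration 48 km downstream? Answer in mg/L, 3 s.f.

After complete mixing, C₀ = (1.2·170 + 3.12·1.16) / 4.32 = 48.06 mg/L.
Travel time t = 4.8e+04 m / 1.3 m/s = 3.692e+04 s = 0.4274 d.
C = 48.06·exp(−0.21·0.4274) = 48.06·0.9142 = 43.93 mg/L.

43.9 mg/L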